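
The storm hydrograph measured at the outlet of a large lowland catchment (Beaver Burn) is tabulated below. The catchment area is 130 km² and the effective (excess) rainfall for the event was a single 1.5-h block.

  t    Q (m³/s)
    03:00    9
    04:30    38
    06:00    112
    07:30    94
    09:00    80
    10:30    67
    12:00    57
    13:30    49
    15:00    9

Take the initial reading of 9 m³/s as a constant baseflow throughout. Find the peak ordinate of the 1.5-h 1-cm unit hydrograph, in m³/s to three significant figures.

U_p ≈ 57.1 m³/s

Direct runoff: 0.0, 29.0, 103.0, 85.0, 71.0, 58.0, 48.0, 40.0, 0.0 m³/s; ΣQ_DR = 434.0 m³/s, peak = 103.0 m³/s.
Runoff depth d = ΣQ_DR·Δt / A = 434.0 × 5400 / (130 km²) = 18.03 mm.
The 1-cm UH is the DRH scaled by (10 mm)/d, so U_p = 103.0 × 10/18.03 = 57.1 m³/s.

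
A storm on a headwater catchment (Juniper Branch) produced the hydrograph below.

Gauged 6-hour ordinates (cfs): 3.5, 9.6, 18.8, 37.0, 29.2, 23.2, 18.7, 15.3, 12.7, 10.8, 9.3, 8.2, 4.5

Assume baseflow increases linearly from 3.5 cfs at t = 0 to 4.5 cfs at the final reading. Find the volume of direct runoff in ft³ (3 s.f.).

Direct-runoff ordinates (Q − Q_b): 0.00, 6.02, 15.13, 33.25, 25.37, 19.28, 14.70, 11.22, 8.53, 6.55, 4.97, 3.78, 0.00 cfs.
ΣQ_DR = 148.8 cfs.
With Δt = 6 h = 21600 s, V = ΣQ_DR · Δt = 148.8 × 21600 = 3.21 × 10^6 ft³.

V ≈ 3.21 × 10^6 ft³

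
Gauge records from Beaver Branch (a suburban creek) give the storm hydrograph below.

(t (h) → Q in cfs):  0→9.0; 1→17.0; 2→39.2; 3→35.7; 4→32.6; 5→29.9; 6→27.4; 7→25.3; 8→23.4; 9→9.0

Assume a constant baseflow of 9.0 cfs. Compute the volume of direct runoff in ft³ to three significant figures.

V ≈ 5.71 × 10^5 ft³

Direct-runoff ordinates (Q − Q_b): 0.0, 8.0, 30.2, 26.7, 23.6, 20.9, 18.4, 16.3, 14.4, 0.0 cfs.
ΣQ_DR = 158.5 cfs.
With Δt = 1 h = 3600 s, V = ΣQ_DR · Δt = 158.5 × 3600 = 5.71 × 10^5 ft³.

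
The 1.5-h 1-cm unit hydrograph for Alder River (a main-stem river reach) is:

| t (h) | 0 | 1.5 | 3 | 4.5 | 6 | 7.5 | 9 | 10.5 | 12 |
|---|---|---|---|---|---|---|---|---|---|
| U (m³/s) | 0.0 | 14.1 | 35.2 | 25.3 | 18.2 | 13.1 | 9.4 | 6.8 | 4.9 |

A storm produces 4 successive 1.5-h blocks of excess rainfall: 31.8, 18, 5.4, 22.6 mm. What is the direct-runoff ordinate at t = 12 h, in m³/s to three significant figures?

Q ≈ 62.5 m³/s

By discrete convolution, Q_j = Σ (P_i / 10 mm) · U_{j−i}.
At t = 12 h (j=8): Q = (31.8/10)·4.9 + (18/10)·6.8 + (5.4/10)·9.4 + (22.6/10)·13.1 = 62.5 m³/s.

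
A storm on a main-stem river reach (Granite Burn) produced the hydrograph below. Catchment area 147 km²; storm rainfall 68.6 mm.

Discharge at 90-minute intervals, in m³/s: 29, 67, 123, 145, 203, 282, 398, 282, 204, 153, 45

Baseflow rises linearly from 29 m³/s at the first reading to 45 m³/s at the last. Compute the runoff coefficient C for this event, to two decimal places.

C ≈ 0.82

ΣQ_DR = 1524 m³/s; V = ΣQ_DR·Δt = 8.230 × 10^6 m³.
Runoff depth d = V / A = 55.98 mm.
C = d / P = 55.98 / 68.6 = 0.82.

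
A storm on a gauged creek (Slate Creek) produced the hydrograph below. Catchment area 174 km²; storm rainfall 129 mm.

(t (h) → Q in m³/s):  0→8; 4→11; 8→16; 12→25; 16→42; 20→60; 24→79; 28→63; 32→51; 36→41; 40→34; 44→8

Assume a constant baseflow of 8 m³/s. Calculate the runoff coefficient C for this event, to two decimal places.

ΣQ_DR = 342.0 m³/s; V = ΣQ_DR·Δt = 4.925 × 10^6 m³.
Runoff depth d = V / A = 28.30 mm.
C = d / P = 28.30 / 129 = 0.22.

C ≈ 0.22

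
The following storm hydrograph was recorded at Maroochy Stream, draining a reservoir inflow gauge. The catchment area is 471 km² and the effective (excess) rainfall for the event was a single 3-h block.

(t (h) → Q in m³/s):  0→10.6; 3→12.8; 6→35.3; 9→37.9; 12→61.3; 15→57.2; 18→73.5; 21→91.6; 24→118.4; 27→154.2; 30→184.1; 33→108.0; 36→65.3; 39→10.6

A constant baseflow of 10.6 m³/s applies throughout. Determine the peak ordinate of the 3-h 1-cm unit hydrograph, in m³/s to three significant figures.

U_p ≈ 86.7 m³/s

Direct runoff: 0.0, 2.2, 24.7, 27.3, 50.7, 46.6, 62.9, 81.0, 107.8, 143.6, 173.5, 97.4, 54.7, 0.0 m³/s; ΣQ_DR = 872.4 m³/s, peak = 173.5 m³/s.
Runoff depth d = ΣQ_DR·Δt / A = 872.4 × 10800 / (471 km²) = 20.00 mm.
The 1-cm UH is the DRH scaled by (10 mm)/d, so U_p = 173.5 × 10/20.00 = 86.7 m³/s.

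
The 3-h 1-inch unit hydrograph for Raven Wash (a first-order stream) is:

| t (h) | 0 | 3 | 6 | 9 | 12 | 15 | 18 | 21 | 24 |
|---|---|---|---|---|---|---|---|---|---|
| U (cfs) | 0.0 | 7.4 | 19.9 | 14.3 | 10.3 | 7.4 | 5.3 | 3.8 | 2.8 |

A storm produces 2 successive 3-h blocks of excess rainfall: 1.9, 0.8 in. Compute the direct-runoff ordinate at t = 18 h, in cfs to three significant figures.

By discrete convolution, Q_j = Σ (P_i / 1 in) · U_{j−i}.
At t = 18 h (j=6): Q = (1.9/1)·5.3 + (0.8/1)·7.4 = 16.0 cfs.

Q ≈ 16.0 cfs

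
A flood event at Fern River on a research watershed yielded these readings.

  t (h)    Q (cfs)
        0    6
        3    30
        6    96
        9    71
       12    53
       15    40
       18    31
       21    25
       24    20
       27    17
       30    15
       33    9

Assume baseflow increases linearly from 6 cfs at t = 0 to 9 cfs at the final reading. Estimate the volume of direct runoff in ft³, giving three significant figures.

Direct-runoff ordinates (Q − Q_b): 0.00, 23.73, 89.45, 64.18, 45.91, 32.64, 23.36, 17.09, 11.82, 8.55, 6.27, 0.00 cfs.
ΣQ_DR = 323.0 cfs.
With Δt = 3 h = 10800 s, V = ΣQ_DR · Δt = 323.0 × 10800 = 3.49 × 10^6 ft³.

V ≈ 3.49 × 10^6 ft³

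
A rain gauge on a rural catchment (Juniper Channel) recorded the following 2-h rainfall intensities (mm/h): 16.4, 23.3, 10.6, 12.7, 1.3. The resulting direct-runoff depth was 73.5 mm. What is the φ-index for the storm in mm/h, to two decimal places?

Only the 4 blocks with intensity above φ contribute runoff: 16.4, 23.3, 10.6, 12.7 mm/h.
Σ(I−φ)·Δt = d  ⇒  (16.4+23.3+10.6+12.7 − 4φ)·2 = 73.5
φ = (63.00 − 73.5/2) / 4 = 6.56 mm/h.

φ ≈ 6.56 mm/h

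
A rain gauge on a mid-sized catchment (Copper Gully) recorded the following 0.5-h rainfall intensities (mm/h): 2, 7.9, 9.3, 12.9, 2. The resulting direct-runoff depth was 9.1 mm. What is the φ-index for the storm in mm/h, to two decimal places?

φ ≈ 3.97 mm/h

Only the 3 blocks with intensity above φ contribute runoff: 7.9, 9.3, 12.9 mm/h.
Σ(I−φ)·Δt = d  ⇒  (7.9+9.3+12.9 − 3φ)·0.5 = 9.1
φ = (30.10 − 9.1/0.5) / 3 = 3.97 mm/h.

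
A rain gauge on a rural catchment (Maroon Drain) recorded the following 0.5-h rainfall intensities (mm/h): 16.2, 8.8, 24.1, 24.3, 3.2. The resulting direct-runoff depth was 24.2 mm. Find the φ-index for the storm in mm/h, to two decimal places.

φ ≈ 6.25 mm/h

Only the 4 blocks with intensity above φ contribute runoff: 16.2, 8.8, 24.1, 24.3 mm/h.
Σ(I−φ)·Δt = d  ⇒  (16.2+8.8+24.1+24.3 − 4φ)·0.5 = 24.2
φ = (73.40 − 24.2/0.5) / 4 = 6.25 mm/h.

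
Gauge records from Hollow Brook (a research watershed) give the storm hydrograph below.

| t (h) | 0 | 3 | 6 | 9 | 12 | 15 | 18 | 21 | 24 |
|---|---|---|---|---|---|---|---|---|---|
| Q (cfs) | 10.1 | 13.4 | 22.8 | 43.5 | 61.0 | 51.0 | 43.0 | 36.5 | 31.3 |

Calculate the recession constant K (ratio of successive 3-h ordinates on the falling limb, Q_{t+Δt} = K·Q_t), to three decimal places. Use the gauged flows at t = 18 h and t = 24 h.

K ≈ 0.853

Using the recession-limb readings at t = 18 h and t = 24 h: Q falls from 43.0 to 31.3 cfs over 2 intervals.
K = (Q₂/Q₁)^(1/2) = (31.3/43.0)^(1/2) = 0.853.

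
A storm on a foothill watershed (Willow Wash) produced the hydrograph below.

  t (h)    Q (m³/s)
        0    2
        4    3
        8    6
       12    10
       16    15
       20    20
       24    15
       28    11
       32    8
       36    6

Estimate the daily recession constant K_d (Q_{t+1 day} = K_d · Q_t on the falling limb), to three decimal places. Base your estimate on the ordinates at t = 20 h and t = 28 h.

K_d ≈ 0.166

Between t = 20 h and t = 28 h the flow falls from 20 to 11 m³/s over 2×4 h = 8 h.
Per-interval ratio K = (11/20)^(1/2) = 0.7416; K_d = K^(24/4) = 0.166.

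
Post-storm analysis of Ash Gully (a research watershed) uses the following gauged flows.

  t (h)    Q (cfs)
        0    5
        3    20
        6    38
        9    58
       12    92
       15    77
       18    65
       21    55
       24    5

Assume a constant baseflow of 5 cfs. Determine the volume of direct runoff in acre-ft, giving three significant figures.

V ≈ 91.7 acre-ft

Direct-runoff ordinates (Q − Q_b): 0.0, 15.0, 33.0, 53.0, 87.0, 72.0, 60.0, 50.0, 0.0 cfs.
ΣQ_DR = 370.0 cfs.
With Δt = 3 h = 10800 s, V = ΣQ_DR · Δt = 370.0 × 10800 = 4.00 × 10^6 ft³ = 91.7 acre-ft.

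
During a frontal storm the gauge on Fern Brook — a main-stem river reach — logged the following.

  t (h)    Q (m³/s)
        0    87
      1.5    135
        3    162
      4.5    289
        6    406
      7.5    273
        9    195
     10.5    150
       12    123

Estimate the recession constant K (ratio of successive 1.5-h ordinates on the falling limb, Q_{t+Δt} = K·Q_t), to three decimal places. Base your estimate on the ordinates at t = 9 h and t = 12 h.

Using the recession-limb readings at t = 9 h and t = 12 h: Q falls from 195 to 123 m³/s over 2 intervals.
K = (Q₂/Q₁)^(1/2) = (123/195)^(1/2) = 0.794.

K ≈ 0.794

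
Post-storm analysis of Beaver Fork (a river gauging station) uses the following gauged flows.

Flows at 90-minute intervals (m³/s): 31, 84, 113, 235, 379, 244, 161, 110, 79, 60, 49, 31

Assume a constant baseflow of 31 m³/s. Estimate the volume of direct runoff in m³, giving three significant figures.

V ≈ 6.50 × 10^6 m³

Direct-runoff ordinates (Q − Q_b): 0.0, 53.0, 82.0, 204.0, 348.0, 213.0, 130.0, 79.0, 48.0, 29.0, 18.0, 0.0 m³/s.
ΣQ_DR = 1204 m³/s.
With Δt = 1.5 h = 5400 s, V = ΣQ_DR · Δt = 1204 × 5400 = 6.50 × 10^6 m³.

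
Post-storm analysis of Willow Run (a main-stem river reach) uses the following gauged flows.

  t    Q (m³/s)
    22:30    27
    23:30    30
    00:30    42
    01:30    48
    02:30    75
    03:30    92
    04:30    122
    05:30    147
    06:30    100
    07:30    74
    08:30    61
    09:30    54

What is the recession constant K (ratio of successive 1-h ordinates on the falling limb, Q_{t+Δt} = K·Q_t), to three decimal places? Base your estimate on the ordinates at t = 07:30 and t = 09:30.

Using the recession-limb readings at t = 07:30 and t = 09:30: Q falls from 74 to 54 m³/s over 2 intervals.
K = (Q₂/Q₁)^(1/2) = (54/74)^(1/2) = 0.854.

K ≈ 0.854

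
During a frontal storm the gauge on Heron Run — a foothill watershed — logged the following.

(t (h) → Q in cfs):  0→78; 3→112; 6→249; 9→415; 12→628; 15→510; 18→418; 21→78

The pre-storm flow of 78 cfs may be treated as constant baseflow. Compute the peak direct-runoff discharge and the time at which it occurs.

Q_p = 550.0 cfs at t = 12 h

Subtracting baseflow gives direct-runoff ordinates: 0.0, 34.0, 171.0, 337.0, 550.0, 432.0, 340.0, 0.0 cfs.
The maximum is 550.0 cfs, occurring at the reading for t = 12 h.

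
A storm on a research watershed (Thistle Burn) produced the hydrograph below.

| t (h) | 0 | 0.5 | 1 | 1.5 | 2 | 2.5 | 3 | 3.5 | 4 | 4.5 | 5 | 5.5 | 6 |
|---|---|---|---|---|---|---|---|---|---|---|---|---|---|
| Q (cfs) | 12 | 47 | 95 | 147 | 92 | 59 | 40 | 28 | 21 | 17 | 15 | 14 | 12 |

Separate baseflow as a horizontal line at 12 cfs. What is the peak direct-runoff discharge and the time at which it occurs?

Q_p = 135.0 cfs at t = 1.5 h

Subtracting baseflow gives direct-runoff ordinates: 0.0, 35.0, 83.0, 135.0, 80.0, 47.0, 28.0, 16.0, 9.0, 5.0, 3.0, 2.0, 0.0 cfs.
The maximum is 135.0 cfs, occurring at the reading for t = 1.5 h.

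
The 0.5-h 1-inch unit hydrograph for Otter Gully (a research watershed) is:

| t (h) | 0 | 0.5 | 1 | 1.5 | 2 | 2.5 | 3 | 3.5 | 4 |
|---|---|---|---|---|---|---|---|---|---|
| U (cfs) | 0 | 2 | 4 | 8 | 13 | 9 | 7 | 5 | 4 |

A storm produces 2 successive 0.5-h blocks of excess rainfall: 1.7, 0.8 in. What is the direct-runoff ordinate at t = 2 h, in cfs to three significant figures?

By discrete convolution, Q_j = Σ (P_i / 1 in) · U_{j−i}.
At t = 2 h (j=4): Q = (1.7/1)·13 + (0.8/1)·8 = 28.5 cfs.

Q ≈ 28.5 cfs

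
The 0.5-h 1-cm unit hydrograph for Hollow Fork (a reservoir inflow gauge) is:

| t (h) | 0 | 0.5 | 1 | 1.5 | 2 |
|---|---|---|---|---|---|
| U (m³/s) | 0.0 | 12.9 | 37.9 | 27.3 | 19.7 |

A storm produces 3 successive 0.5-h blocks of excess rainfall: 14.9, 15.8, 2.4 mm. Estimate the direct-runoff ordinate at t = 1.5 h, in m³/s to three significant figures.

By discrete convolution, Q_j = Σ (P_i / 10 mm) · U_{j−i}.
At t = 1.5 h (j=3): Q = (14.9/10)·27.3 + (15.8/10)·37.9 + (2.4/10)·12.9 = 104 m³/s.

Q ≈ 104 m³/s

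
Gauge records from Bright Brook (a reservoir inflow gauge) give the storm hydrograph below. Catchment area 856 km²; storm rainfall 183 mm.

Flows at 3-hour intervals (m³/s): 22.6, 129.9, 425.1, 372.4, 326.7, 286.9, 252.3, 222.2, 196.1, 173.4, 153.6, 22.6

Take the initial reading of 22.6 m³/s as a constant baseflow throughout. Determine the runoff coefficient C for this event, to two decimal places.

C ≈ 0.16

ΣQ_DR = 2313 m³/s; V = ΣQ_DR·Δt = 2.498 × 10^7 m³.
Runoff depth d = V / A = 29.18 mm.
C = d / P = 29.18 / 183 = 0.16.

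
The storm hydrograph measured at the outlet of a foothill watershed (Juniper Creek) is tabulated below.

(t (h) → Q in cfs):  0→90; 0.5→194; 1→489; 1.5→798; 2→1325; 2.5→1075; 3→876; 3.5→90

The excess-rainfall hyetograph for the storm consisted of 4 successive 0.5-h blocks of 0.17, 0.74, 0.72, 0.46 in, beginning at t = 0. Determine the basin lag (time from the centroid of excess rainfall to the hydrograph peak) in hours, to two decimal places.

Centroid of excess rainfall: t_c = Σ P_i·t̄_i / ΣP_i = 1.1017 h (block centres at 0.25, 0.75, 1.25, 1.75 h).
Hydrograph peak occurs at t = 2 h, so basin lag t_L = 2 − 1.1017 = 0.90 h.

t_L ≈ 0.90 h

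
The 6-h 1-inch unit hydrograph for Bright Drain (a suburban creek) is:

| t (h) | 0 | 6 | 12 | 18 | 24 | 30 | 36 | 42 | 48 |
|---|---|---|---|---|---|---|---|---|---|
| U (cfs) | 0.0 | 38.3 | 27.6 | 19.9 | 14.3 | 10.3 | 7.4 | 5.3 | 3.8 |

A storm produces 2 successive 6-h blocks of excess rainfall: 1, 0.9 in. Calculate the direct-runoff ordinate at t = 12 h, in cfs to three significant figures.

By discrete convolution, Q_j = Σ (P_i / 1 in) · U_{j−i}.
At t = 12 h (j=2): Q = (1/1)·27.6 + (0.9/1)·38.3 = 62.1 cfs.

Q ≈ 62.1 cfs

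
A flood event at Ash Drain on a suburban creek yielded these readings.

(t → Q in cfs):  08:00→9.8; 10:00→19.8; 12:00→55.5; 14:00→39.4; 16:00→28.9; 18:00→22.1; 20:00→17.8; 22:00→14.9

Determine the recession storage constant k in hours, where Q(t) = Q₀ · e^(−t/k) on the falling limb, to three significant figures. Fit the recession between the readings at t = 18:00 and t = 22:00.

k ≈ 10.1 h

On the falling limb, Q drops from 22.1 to 14.9 cfs between t = 18:00 and t = 22:00 (Δt = 4 h).
k = −Δt / ln(Q₂/Q₁) = −4 / ln(14.9/22.1) = 10.1 h.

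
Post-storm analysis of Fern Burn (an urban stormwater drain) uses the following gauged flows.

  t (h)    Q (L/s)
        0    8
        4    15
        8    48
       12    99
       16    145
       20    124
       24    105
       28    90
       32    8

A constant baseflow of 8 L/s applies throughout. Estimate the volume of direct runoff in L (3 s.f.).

Direct-runoff ordinates (Q − Q_b): 0.0, 7.0, 40.0, 91.0, 137.0, 116.0, 97.0, 82.0, 0.0 L/s.
ΣQ_DR = 570.0 L/s.
With Δt = 4 h = 14400 s, V = ΣQ_DR · Δt = 570.0 × 14400 = 8.21 × 10^6 L.

V ≈ 8.21 × 10^6 L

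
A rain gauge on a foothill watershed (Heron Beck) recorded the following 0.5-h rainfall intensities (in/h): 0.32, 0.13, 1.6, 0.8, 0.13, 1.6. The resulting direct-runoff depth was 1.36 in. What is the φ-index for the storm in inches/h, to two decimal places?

Only the 3 blocks with intensity above φ contribute runoff: 1.6, 0.8, 1.6 in/h.
Σ(I−φ)·Δt = d  ⇒  (1.6+0.8+1.6 − 3φ)·0.5 = 1.36
φ = (4.000 − 1.36/0.5) / 3 = 0.43 in/h.

φ ≈ 0.43 in/h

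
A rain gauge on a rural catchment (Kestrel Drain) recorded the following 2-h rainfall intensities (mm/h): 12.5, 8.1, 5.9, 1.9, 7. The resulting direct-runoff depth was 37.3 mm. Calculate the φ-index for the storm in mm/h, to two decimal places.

φ ≈ 3.71 mm/h

Only the 4 blocks with intensity above φ contribute runoff: 12.5, 8.1, 5.9, 7 mm/h.
Σ(I−φ)·Δt = d  ⇒  (12.5+8.1+5.9+7 − 4φ)·2 = 37.3
φ = (33.50 − 37.3/2) / 4 = 3.71 mm/h.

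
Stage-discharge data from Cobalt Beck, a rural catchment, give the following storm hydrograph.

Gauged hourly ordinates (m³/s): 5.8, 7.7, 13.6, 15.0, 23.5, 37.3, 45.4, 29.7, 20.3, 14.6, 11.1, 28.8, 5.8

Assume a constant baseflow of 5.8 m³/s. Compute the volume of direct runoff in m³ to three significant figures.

Direct-runoff ordinates (Q − Q_b): 0.0, 1.9, 7.8, 9.2, 17.7, 31.5, 39.6, 23.9, 14.5, 8.8, 5.3, 23.0, 0.0 m³/s.
ΣQ_DR = 183.2 m³/s.
With Δt = 1 h = 3600 s, V = ΣQ_DR · Δt = 183.2 × 3600 = 6.60 × 10^5 m³.

V ≈ 6.60 × 10^5 m³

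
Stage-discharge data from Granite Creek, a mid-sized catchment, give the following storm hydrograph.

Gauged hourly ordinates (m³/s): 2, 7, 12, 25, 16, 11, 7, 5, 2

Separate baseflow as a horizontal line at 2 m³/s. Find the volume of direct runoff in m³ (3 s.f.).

Direct-runoff ordinates (Q − Q_b): 0.0, 5.0, 10.0, 23.0, 14.0, 9.0, 5.0, 3.0, 0.0 m³/s.
ΣQ_DR = 69.00 m³/s.
With Δt = 1 h = 3600 s, V = ΣQ_DR · Δt = 69.00 × 3600 = 2.48 × 10^5 m³.

V ≈ 2.48 × 10^5 m³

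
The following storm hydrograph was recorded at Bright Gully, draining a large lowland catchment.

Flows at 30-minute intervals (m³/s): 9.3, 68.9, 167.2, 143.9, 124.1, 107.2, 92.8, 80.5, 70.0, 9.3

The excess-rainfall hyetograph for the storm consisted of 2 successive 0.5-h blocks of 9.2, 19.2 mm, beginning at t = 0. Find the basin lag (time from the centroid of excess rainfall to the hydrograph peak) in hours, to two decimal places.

Centroid of excess rainfall: t_c = Σ P_i·t̄_i / ΣP_i = 0.5880 h (block centres at 0.25, 0.75 h).
Hydrograph peak occurs at t = 1 h, so basin lag t_L = 1 − 0.5880 = 0.41 h.

t_L ≈ 0.41 h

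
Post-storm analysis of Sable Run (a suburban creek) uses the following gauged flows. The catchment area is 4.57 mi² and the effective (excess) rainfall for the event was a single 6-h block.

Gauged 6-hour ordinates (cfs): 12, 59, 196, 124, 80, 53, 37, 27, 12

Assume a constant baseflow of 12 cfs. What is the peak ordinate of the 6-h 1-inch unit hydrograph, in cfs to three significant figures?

Direct runoff: 0.0, 47.0, 184.0, 112.0, 68.0, 41.0, 25.0, 15.0, 0.0 cfs; ΣQ_DR = 492.0 cfs, peak = 184.0 cfs.
Runoff depth d = ΣQ_DR·Δt / A = 492.0 × 21600 / (4.57 mi²) = 1.001 in.
The 1-inch UH is the DRH scaled by (1 in)/d, so U_p = 184.0 × 1/1.001 = 184 cfs.

U_p ≈ 184 cfs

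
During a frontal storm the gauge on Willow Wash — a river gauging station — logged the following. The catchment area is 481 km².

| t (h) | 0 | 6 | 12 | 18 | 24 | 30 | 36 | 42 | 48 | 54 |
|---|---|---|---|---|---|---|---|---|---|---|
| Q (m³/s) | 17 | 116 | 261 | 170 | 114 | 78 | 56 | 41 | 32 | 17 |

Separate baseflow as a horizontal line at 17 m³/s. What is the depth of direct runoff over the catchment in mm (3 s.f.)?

d ≈ 32.9 mm

Direct runoff: 0.0, 99.0, 244.0, 153.0, 97.0, 61.0, 39.0, 24.0, 15.0, 0.0 m³/s; ΣQ_DR = 732.0 m³/s.
V = ΣQ_DR · Δt = 732.0 × 21600 s = 1.581 × 10^7 m³.
Over A = 481 km², depth = V / A = 32.9 mm.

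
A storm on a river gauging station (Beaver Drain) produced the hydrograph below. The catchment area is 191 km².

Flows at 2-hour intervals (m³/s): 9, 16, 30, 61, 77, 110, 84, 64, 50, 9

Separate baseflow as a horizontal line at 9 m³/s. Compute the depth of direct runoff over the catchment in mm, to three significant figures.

Direct runoff: 0.0, 7.0, 21.0, 52.0, 68.0, 101.0, 75.0, 55.0, 41.0, 0.0 m³/s; ΣQ_DR = 420.0 m³/s.
V = ΣQ_DR · Δt = 420.0 × 7200 s = 3.024 × 10^6 m³.
Over A = 191 km², depth = V / A = 15.8 mm.

d ≈ 15.8 mm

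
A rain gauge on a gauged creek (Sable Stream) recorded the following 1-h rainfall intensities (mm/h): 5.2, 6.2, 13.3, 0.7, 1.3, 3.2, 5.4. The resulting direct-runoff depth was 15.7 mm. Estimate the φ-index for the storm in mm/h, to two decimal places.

φ ≈ 3.60 mm/h

Only the 4 blocks with intensity above φ contribute runoff: 5.2, 6.2, 13.3, 5.4 mm/h.
Σ(I−φ)·Δt = d  ⇒  (5.2+6.2+13.3+5.4 − 4φ)·1 = 15.7
φ = (30.10 − 15.7/1) / 4 = 3.60 mm/h.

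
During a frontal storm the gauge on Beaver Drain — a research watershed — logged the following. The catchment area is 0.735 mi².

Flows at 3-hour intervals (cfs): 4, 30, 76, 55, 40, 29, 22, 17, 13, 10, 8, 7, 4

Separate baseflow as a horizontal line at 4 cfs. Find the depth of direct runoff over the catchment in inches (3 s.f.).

d ≈ 1.66 in

Direct runoff: 0.0, 26.0, 72.0, 51.0, 36.0, 25.0, 18.0, 13.0, 9.0, 6.0, 4.0, 3.0, 0.0 cfs; ΣQ_DR = 263.0 cfs.
V = ΣQ_DR · Δt = 263.0 × 10800 s = 2.840 × 10^6 ft³.
Over A = 0.735 mi², depth = V / A = 1.66 in.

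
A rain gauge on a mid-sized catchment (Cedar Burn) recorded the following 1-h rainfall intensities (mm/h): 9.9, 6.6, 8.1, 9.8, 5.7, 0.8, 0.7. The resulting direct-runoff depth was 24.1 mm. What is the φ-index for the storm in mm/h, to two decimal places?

φ ≈ 3.20 mm/h

Only the 5 blocks with intensity above φ contribute runoff: 9.9, 6.6, 8.1, 9.8, 5.7 mm/h.
Σ(I−φ)·Δt = d  ⇒  (9.9+6.6+8.1+9.8+5.7 − 5φ)·1 = 24.1
φ = (40.10 − 24.1/1) / 5 = 3.20 mm/h.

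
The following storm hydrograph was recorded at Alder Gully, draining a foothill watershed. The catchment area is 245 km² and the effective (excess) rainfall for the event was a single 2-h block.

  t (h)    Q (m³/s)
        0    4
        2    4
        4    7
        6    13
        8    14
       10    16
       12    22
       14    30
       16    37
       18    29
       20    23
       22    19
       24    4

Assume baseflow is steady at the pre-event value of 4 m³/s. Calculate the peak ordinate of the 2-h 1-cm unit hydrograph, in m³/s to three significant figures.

Direct runoff: 0.0, 0.0, 3.0, 9.0, 10.0, 12.0, 18.0, 26.0, 33.0, 25.0, 19.0, 15.0, 0.0 m³/s; ΣQ_DR = 170.0 m³/s, peak = 33.0 m³/s.
Runoff depth d = ΣQ_DR·Δt / A = 170.0 × 7200 / (245 km²) = 4.996 mm.
The 1-cm UH is the DRH scaled by (10 mm)/d, so U_p = 33.0 × 10/4.996 = 66.1 m³/s.

U_p ≈ 66.1 m³/s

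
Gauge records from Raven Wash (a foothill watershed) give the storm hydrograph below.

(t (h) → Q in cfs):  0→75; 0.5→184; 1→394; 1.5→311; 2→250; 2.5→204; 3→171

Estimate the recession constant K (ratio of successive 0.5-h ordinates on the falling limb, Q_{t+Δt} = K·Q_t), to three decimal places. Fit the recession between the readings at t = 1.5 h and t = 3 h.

K ≈ 0.819

Using the recession-limb readings at t = 1.5 h and t = 3 h: Q falls from 311 to 171 cfs over 3 intervals.
K = (Q₂/Q₁)^(1/3) = (171/311)^(1/3) = 0.819.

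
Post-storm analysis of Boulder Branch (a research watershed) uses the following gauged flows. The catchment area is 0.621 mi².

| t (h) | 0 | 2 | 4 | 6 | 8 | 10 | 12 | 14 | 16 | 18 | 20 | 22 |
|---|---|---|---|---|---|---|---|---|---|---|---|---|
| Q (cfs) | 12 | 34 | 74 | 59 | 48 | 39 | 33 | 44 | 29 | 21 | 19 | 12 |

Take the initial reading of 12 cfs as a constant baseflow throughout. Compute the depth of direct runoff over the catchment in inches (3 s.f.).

Direct runoff: 0.0, 22.0, 62.0, 47.0, 36.0, 27.0, 21.0, 32.0, 17.0, 9.0, 7.0, 0.0 cfs; ΣQ_DR = 280.0 cfs.
V = ΣQ_DR · Δt = 280.0 × 7200 s = 2.016 × 10^6 ft³.
Over A = 0.621 mi², depth = V / A = 1.40 in.

d ≈ 1.40 in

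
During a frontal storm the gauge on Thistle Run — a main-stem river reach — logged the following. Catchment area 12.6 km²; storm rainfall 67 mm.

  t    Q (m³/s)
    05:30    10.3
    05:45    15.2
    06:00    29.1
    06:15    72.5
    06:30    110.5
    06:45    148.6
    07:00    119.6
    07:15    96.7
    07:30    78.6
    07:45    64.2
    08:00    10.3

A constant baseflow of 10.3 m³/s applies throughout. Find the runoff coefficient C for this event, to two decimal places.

ΣQ_DR = 642.3 m³/s; V = ΣQ_DR·Δt = 5.781 × 10^5 m³.
Runoff depth d = V / A = 45.88 mm.
C = d / P = 45.88 / 67 = 0.68.

C ≈ 0.68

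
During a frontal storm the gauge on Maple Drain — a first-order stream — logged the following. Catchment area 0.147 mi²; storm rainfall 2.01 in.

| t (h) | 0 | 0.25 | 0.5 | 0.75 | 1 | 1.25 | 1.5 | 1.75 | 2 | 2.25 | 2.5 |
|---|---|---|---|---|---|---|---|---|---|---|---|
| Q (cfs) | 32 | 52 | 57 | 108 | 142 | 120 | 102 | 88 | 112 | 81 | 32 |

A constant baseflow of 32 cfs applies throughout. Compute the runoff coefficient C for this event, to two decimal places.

ΣQ_DR = 574.0 cfs; V = ΣQ_DR·Δt = 5.166 × 10^5 ft³.
Runoff depth d = V / A = 1.513 in.
C = d / P = 1.513 / 2.01 = 0.75.

C ≈ 0.75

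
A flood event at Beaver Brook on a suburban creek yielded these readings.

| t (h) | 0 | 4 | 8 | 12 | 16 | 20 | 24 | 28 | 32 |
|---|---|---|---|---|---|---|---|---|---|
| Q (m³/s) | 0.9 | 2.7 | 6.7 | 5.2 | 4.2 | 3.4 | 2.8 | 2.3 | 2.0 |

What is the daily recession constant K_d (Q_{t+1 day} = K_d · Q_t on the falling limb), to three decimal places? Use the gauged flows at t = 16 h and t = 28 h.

K_d ≈ 0.300

Between t = 16 h and t = 28 h the flow falls from 4.2 to 2.3 m³/s over 3×4 h = 12 h.
Per-interval ratio K = (2.3/4.2)^(1/3) = 0.8181; K_d = K^(24/4) = 0.300.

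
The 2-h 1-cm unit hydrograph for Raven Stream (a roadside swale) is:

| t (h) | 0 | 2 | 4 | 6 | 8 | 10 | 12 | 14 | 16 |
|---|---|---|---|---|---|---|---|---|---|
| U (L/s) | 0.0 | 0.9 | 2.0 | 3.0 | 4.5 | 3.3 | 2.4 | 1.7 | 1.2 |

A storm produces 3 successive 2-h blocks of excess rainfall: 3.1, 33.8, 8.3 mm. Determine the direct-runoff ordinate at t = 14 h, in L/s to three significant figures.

Q ≈ 11.4 L/s

By discrete convolution, Q_j = Σ (P_i / 10 mm) · U_{j−i}.
At t = 14 h (j=7): Q = (3.1/10)·1.7 + (33.8/10)·2.4 + (8.3/10)·3.3 = 11.4 L/s.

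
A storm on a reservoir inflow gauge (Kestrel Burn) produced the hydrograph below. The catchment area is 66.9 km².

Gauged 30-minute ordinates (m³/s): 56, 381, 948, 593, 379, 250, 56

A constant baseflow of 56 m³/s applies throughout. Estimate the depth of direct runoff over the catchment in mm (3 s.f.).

d ≈ 61.1 mm

Direct runoff: 0.0, 325.0, 892.0, 537.0, 323.0, 194.0, 0.0 m³/s; ΣQ_DR = 2271 m³/s.
V = ΣQ_DR · Δt = 2271 × 1800 s = 4.088 × 10^6 m³.
Over A = 66.9 km², depth = V / A = 61.1 mm.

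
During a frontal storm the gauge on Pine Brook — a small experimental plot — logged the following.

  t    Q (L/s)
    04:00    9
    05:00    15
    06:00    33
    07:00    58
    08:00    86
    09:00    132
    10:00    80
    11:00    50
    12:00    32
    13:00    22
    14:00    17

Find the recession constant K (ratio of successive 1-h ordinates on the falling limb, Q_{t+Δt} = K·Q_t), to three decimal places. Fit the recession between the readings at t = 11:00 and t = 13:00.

Using the recession-limb readings at t = 11:00 and t = 13:00: Q falls from 50 to 22 L/s over 2 intervals.
K = (Q₂/Q₁)^(1/2) = (22/50)^(1/2) = 0.663.

K ≈ 0.663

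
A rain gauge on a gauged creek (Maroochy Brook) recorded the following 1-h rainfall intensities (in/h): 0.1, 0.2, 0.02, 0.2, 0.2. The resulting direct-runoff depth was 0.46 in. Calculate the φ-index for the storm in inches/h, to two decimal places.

φ ≈ 0.06 in/h

Only the 4 blocks with intensity above φ contribute runoff: 0.1, 0.2, 0.2, 0.2 in/h.
Σ(I−φ)·Δt = d  ⇒  (0.1+0.2+0.2+0.2 − 4φ)·1 = 0.46
φ = (0.7000 − 0.46/1) / 4 = 0.06 in/h.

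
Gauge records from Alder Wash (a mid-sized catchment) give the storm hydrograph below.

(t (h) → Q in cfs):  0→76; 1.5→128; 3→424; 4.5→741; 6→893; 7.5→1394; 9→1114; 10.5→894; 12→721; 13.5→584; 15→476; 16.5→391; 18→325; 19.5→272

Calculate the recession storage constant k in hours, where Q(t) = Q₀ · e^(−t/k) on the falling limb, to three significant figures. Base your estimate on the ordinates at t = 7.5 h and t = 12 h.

k ≈ 6.83 h

On the falling limb, Q drops from 1394 to 721 cfs between t = 7.5 h and t = 12 h (Δt = 4.5 h).
k = −Δt / ln(Q₂/Q₁) = −4.5 / ln(721/1394) = 6.83 h.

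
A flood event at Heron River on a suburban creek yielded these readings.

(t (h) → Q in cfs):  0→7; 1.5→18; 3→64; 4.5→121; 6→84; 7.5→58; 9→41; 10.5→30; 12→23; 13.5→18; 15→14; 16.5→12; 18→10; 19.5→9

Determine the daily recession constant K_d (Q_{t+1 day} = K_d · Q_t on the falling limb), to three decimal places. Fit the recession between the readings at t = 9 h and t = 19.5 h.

Between t = 9 h and t = 19.5 h the flow falls from 41 to 9 cfs over 7×1.5 h = 10.5 h.
Per-interval ratio K = (9/41)^(1/7) = 0.8052; K_d = K^(24/1.5) = 0.031.

K_d ≈ 0.031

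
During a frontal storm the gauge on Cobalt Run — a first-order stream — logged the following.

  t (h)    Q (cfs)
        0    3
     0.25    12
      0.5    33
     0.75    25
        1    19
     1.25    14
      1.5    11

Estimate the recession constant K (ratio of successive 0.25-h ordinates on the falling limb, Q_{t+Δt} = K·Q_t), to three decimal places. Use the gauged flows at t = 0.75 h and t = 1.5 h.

K ≈ 0.761

Using the recession-limb readings at t = 0.75 h and t = 1.5 h: Q falls from 25 to 11 cfs over 3 intervals.
K = (Q₂/Q₁)^(1/3) = (11/25)^(1/3) = 0.761.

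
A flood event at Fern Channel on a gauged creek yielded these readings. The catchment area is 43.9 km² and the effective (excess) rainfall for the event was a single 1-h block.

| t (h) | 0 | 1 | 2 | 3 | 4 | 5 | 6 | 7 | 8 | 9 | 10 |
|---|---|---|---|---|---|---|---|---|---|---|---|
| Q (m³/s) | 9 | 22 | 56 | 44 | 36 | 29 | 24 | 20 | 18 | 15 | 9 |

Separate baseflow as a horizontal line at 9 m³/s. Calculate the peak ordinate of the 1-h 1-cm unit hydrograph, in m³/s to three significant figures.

Direct runoff: 0.0, 13.0, 47.0, 35.0, 27.0, 20.0, 15.0, 11.0, 9.0, 6.0, 0.0 m³/s; ΣQ_DR = 183.0 m³/s, peak = 47.0 m³/s.
Runoff depth d = ΣQ_DR·Δt / A = 183.0 × 3600 / (43.9 km²) = 15.01 mm.
The 1-cm UH is the DRH scaled by (10 mm)/d, so U_p = 47.0 × 10/15.01 = 31.3 m³/s.

U_p ≈ 31.3 m³/s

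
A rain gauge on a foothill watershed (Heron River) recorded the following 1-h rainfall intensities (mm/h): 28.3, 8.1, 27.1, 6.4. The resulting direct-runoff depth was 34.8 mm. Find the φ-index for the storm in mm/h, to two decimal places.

φ ≈ 10.30 mm/h

Only the 2 blocks with intensity above φ contribute runoff: 28.3, 27.1 mm/h.
Σ(I−φ)·Δt = d  ⇒  (28.3+27.1 − 2φ)·1 = 34.8
φ = (55.40 − 34.8/1) / 2 = 10.30 mm/h.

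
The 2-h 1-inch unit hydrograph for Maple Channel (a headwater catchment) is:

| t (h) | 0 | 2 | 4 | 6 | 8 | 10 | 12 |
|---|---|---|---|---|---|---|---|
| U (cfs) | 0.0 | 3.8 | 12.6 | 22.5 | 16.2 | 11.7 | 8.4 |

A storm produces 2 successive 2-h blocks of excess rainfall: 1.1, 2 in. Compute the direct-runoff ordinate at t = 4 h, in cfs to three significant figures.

Q ≈ 21.5 cfs

By discrete convolution, Q_j = Σ (P_i / 1 in) · U_{j−i}.
At t = 4 h (j=2): Q = (1.1/1)·12.6 + (2/1)·3.8 = 21.5 cfs.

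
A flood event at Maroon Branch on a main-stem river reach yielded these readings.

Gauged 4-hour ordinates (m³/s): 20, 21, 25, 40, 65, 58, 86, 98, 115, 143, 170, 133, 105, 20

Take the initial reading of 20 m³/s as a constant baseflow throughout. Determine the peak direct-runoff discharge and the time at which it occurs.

Q_p = 150.0 m³/s at t = 40 h

Subtracting baseflow gives direct-runoff ordinates: 0.0, 1.0, 5.0, 20.0, 45.0, 38.0, 66.0, 78.0, 95.0, 123.0, 150.0, 113.0, 85.0, 0.0 m³/s.
The maximum is 150.0 m³/s, occurring at the reading for t = 40 h.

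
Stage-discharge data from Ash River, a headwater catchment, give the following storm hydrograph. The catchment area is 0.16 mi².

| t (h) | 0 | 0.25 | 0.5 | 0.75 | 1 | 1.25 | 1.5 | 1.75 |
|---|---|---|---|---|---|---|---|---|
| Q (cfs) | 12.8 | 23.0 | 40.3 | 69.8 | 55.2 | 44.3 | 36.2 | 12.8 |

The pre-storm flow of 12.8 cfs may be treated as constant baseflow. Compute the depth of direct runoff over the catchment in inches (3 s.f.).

Direct runoff: 0.0, 10.2, 27.5, 57.0, 42.4, 31.5, 23.4, 0.0 cfs; ΣQ_DR = 192.0 cfs.
V = ΣQ_DR · Δt = 192.0 × 900 s = 1.728 × 10^5 ft³.
Over A = 0.16 mi², depth = V / A = 0.465 in.

d ≈ 0.465 in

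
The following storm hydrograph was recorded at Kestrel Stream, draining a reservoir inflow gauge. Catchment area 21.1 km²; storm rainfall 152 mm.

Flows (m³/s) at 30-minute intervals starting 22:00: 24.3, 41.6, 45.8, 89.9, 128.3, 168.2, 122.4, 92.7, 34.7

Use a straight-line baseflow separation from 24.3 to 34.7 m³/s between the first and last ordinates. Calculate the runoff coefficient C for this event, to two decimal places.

ΣQ_DR = 482.4 m³/s; V = ΣQ_DR·Δt = 8.683 × 10^5 m³.
Runoff depth d = V / A = 41.15 mm.
C = d / P = 41.15 / 152 = 0.27.

C ≈ 0.27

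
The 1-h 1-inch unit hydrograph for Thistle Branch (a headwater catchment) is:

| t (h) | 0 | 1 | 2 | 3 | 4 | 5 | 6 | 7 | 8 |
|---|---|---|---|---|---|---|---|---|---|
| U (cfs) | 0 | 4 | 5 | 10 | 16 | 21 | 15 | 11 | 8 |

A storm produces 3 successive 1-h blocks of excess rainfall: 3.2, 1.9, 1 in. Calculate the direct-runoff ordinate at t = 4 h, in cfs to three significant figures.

By discrete convolution, Q_j = Σ (P_i / 1 in) · U_{j−i}.
At t = 4 h (j=4): Q = (3.2/1)·16 + (1.9/1)·10 + (1/1)·5 = 75.2 cfs.

Q ≈ 75.2 cfs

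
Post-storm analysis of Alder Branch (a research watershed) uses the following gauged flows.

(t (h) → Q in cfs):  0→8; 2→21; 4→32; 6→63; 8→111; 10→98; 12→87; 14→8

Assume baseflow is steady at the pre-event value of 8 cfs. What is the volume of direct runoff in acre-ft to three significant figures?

V ≈ 60.2 acre-ft

Direct-runoff ordinates (Q − Q_b): 0.0, 13.0, 24.0, 55.0, 103.0, 90.0, 79.0, 0.0 cfs.
ΣQ_DR = 364.0 cfs.
With Δt = 2 h = 7200 s, V = ΣQ_DR · Δt = 364.0 × 7200 = 2.62 × 10^6 ft³ = 60.2 acre-ft.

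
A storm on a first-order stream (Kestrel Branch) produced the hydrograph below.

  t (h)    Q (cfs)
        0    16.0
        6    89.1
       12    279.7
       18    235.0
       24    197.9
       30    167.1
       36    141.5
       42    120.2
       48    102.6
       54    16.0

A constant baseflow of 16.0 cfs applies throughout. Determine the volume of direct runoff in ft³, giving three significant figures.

Direct-runoff ordinates (Q − Q_b): 0.0, 73.1, 263.7, 219.0, 181.9, 151.1, 125.5, 104.2, 86.6, 0.0 cfs.
ΣQ_DR = 1205 cfs.
With Δt = 6 h = 21600 s, V = ΣQ_DR · Δt = 1205 × 21600 = 2.60 × 10^7 ft³.

V ≈ 2.60 × 10^7 ft³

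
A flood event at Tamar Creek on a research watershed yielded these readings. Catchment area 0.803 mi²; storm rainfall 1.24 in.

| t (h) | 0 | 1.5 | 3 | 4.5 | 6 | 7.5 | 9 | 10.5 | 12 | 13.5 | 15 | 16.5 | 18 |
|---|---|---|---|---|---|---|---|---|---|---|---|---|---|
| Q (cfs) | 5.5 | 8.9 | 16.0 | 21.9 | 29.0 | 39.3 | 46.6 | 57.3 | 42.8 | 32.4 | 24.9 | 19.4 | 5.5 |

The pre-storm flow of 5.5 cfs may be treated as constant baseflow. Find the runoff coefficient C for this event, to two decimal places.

C ≈ 0.65

ΣQ_DR = 278.0 cfs; V = ΣQ_DR·Δt = 1.501 × 10^6 ft³.
Runoff depth d = V / A = 0.8047 in.
C = d / P = 0.8047 / 1.24 = 0.65.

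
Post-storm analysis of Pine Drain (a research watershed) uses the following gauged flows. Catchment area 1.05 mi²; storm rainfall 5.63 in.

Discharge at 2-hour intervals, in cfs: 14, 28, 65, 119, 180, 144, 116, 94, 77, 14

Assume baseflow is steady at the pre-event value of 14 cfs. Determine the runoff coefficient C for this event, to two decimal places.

C ≈ 0.37

ΣQ_DR = 711.0 cfs; V = ΣQ_DR·Δt = 5.119 × 10^6 ft³.
Runoff depth d = V / A = 2.099 in.
C = d / P = 2.099 / 5.63 = 0.37.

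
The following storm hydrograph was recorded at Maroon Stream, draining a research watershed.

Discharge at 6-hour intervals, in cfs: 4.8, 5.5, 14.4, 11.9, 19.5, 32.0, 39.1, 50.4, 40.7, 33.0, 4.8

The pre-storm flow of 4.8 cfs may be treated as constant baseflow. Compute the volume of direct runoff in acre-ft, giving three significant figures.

Direct-runoff ordinates (Q − Q_b): 0.0, 0.7, 9.6, 7.1, 14.7, 27.2, 34.3, 45.6, 35.9, 28.2, 0.0 cfs.
ΣQ_DR = 203.3 cfs.
With Δt = 6 h = 21600 s, V = ΣQ_DR · Δt = 203.3 × 21600 = 4.39 × 10^6 ft³ = 101 acre-ft.

V ≈ 101 acre-ft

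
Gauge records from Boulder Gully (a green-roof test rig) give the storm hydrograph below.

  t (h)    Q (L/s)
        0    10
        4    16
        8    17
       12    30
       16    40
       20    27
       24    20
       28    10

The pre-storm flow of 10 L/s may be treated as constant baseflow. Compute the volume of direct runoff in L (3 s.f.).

V ≈ 1.30 × 10^6 L

Direct-runoff ordinates (Q − Q_b): 0.0, 6.0, 7.0, 20.0, 30.0, 17.0, 10.0, 0.0 L/s.
ΣQ_DR = 90.00 L/s.
With Δt = 4 h = 14400 s, V = ΣQ_DR · Δt = 90.00 × 14400 = 1.30 × 10^6 L.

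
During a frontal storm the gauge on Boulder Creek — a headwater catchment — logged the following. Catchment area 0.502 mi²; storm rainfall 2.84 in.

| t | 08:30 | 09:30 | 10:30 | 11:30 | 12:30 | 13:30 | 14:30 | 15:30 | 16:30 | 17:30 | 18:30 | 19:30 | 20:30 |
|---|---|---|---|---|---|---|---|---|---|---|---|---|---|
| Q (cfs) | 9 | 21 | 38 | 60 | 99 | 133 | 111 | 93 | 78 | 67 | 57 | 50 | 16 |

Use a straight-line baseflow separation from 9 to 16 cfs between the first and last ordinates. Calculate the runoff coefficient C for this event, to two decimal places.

ΣQ_DR = 669.5 cfs; V = ΣQ_DR·Δt = 2.410 × 10^6 ft³.
Runoff depth d = V / A = 2.067 in.
C = d / P = 2.067 / 2.84 = 0.73.

C ≈ 0.73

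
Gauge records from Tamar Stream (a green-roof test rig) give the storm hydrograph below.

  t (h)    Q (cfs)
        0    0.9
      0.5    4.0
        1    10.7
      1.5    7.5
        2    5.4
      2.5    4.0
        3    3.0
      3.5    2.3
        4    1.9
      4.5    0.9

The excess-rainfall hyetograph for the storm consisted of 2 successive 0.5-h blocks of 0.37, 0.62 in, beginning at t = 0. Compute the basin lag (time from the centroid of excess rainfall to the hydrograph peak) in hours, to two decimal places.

Centroid of excess rainfall: t_c = Σ P_i·t̄_i / ΣP_i = 0.5631 h (block centres at 0.25, 0.75 h).
Hydrograph peak occurs at t = 1 h, so basin lag t_L = 1 − 0.5631 = 0.44 h.

t_L ≈ 0.44 h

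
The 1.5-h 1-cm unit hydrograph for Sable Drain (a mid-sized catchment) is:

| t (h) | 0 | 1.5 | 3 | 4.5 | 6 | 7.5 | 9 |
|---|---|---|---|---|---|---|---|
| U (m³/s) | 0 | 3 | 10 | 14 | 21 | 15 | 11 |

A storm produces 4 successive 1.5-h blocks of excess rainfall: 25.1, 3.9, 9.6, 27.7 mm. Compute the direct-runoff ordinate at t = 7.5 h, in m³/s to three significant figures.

Q ≈ 87.0 m³/s

By discrete convolution, Q_j = Σ (P_i / 10 mm) · U_{j−i}.
At t = 7.5 h (j=5): Q = (25.1/10)·15 + (3.9/10)·21 + (9.6/10)·14 + (27.7/10)·10 = 87.0 m³/s.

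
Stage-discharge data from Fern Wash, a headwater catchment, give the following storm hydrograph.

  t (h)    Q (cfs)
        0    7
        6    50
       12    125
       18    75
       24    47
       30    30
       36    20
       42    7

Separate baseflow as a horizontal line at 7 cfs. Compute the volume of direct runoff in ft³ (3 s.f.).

V ≈ 6.59 × 10^6 ft³

Direct-runoff ordinates (Q − Q_b): 0.0, 43.0, 118.0, 68.0, 40.0, 23.0, 13.0, 0.0 cfs.
ΣQ_DR = 305.0 cfs.
With Δt = 6 h = 21600 s, V = ΣQ_DR · Δt = 305.0 × 21600 = 6.59 × 10^6 ft³.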